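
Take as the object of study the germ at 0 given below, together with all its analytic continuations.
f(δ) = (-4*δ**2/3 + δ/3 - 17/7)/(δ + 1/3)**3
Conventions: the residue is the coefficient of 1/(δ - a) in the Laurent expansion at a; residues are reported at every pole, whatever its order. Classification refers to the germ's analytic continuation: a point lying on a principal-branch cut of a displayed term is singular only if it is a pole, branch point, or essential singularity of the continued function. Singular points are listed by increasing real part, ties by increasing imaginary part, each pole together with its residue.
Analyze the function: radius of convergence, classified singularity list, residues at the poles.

Radius of convergence at 0: 1/3.
At -1/3: a pole of order 3; residue -4/3.

Denominator factor (δ + 1/3)^3: pole of order 3 at -1/3, modulus 1/3.
The radius of convergence is the smallest modulus among the singular points: 1/3.
At the order-3 pole -1/3 set g(δ) = (δ - (-1/3))^3*f(δ) = -4*δ**2/3 + δ/3 - 17/7.
Order-3 pole: residue = g''(a)/2; g''(-1/3) = -8/3, so the residue is -4/3.


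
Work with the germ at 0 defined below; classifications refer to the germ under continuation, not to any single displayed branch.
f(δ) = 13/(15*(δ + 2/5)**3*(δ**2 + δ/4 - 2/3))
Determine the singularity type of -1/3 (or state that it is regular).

Denominator factors: δ + 2/5 = 1/15 at δ = -1/3; δ**2 + δ/4 - 2/3 = -23/36 at δ = -1/3 — none vanishes.
So the germ continues analytically to -1/3.

The point is a regular point.


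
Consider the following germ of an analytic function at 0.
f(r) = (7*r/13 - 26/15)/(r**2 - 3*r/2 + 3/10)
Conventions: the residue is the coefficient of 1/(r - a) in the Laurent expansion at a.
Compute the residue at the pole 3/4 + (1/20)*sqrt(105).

The factor r**2 - 3*r/2 + 3/10 splits as (r - a)(r - a') with a = 3/4 + (1/20)*sqrt(105), a' = 3/4 - (1/20)*sqrt(105). At the order-1 pole a set g(r) = (r - a)*f(r) = [7*r/13 - 26/15] / (r - a').
Simple pole: residue = g(a) at a = 3/4 + (1/20)*sqrt(105), which is 7/26 - (1037/8190)*sqrt(105).

The residue is 7/26 - (1037/8190)*sqrt(105).


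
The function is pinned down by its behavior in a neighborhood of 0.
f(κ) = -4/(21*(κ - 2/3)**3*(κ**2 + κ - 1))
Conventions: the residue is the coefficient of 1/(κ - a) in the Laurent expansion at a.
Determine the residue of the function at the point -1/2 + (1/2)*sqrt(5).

The residue is 2592/7 + (828/5)*sqrt(5).

The factor κ**2 + κ - 1 splits as (κ - a)(κ - a') with a = -1/2 + (1/2)*sqrt(5), a' = -1/2 - (1/2)*sqrt(5). At the order-1 pole a set g(κ) = (κ - a)*f(κ) = [-4/(21*(κ - 2/3)**3)] / (κ - a').
Simple pole: residue = g(a) at a = -1/2 + (1/2)*sqrt(5), which is 2592/7 + (828/5)*sqrt(5).


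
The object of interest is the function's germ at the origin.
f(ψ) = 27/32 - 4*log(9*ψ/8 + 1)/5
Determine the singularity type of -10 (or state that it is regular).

The point is a regular point.

There is no denominator, hence no pole anywhere.
Branch term log(1 - ψ/(-8/9)): argument at -10 is -41/4, nonzero, so -10 is not its branch point (a point on a principal cut is still regular for the continued germ).
So the germ continues analytically to -10.


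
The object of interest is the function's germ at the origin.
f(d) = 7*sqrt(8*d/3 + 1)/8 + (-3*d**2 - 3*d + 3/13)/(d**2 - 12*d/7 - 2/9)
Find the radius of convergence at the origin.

Denominator factor (d**2 - 12*d/7 - 2/9): discriminant 1688/441, real irrational roots 6/7 + (1/21)*sqrt(422) and 6/7 - (1/21)*sqrt(422); poles of order 1, moduli 6/7 + (1/21)*sqrt(422) and -6/7 + (1/21)*sqrt(422).
Branch term (7/8)*sqrt(1 - d/(-3/8)): its argument vanishes at d = -3/8, a square-root branch point, modulus 3/8.
The radius of convergence is the smallest modulus among the singular points: -6/7 + (1/21)*sqrt(422).

The radius of convergence is -6/7 + (1/21)*sqrt(422).


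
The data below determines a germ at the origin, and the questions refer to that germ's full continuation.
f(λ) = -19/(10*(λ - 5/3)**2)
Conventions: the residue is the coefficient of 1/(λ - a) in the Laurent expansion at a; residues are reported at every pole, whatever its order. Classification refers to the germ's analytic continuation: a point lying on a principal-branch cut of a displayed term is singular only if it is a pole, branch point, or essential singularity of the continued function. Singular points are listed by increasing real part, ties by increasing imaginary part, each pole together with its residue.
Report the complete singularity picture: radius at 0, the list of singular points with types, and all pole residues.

Radius of convergence at 0: 5/3.
At 5/3: a pole of order 2; residue 0.

Denominator factor (λ - 5/3)^2: pole of order 2 at 5/3, modulus 5/3.
The radius of convergence is the smallest modulus among the singular points: 5/3.
At the order-2 pole 5/3 set g(λ) = (λ - (5/3))^2*f(λ) = -19/10.
Order-2 pole: residue = g'(a); g'(5/3) = 0, so the residue is 0.


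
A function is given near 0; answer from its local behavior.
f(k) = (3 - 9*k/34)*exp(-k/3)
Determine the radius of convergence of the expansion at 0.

The radius of convergence is infinite.

The factor exp(-k/3) is entire and contributes no finite singular point.
The polynomial part has no poles.
No finite singular points: the Taylor series at 0 converges everywhere.


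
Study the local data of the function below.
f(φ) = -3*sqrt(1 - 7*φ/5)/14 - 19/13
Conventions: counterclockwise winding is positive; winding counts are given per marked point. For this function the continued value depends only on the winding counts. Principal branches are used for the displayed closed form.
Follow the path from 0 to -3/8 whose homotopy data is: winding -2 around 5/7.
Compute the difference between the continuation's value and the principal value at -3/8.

Continued minus principal equals 0.

The rational part is single-valued and drops out of the difference; each branch term changes only by its own monodromy.
(-3/14)*sqrt(1 - φ/(5/7)): winding -2 is even, the square root returns to the same sheet, contribution 0.
Summing the contributions at φ = -3/8 gives 0.


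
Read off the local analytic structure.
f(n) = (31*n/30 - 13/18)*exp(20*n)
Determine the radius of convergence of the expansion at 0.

The factor exp(20*n) is entire and contributes no finite singular point.
The polynomial part has no poles.
No finite singular points: the Taylor series at 0 converges everywhere.

The radius of convergence is infinite.


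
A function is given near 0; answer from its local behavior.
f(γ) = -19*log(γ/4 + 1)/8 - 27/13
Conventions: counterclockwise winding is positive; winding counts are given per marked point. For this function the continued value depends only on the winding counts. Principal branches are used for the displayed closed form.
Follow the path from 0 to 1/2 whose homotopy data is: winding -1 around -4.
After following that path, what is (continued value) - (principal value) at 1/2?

The rational part is single-valued and drops out of the difference; each branch term changes only by its own monodromy.
(-19/8)*log(1 - γ/(-4)): each positive loop around -4 adds 2*pi*i to the log, so winding -1 contributes (-19/8)*(-1)*2*pi*i = (19/4)*pi*i.
Summing the contributions at γ = 1/2 gives (19/4)*pi*i.

Continued minus principal equals (19/4)*pi*i.


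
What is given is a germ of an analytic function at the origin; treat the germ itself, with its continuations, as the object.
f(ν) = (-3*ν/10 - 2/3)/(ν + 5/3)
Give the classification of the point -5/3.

The point is a pole of order 1.

The denominator factor ν + 5/3 vanishes at -5/3 and appears to the power 1; the numerator there equals -1/6, nonzero, and no other factor vanishes.
Hence a pole whose order is the multiplicity, 1.


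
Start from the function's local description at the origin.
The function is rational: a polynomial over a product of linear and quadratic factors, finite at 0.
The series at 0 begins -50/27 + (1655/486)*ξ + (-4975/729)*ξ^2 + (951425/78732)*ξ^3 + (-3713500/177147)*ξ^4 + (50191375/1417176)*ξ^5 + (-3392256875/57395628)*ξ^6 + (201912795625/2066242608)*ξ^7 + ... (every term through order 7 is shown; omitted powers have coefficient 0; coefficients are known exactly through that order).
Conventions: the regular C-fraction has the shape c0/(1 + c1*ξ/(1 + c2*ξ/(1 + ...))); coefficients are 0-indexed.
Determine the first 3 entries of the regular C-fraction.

The regular C-fraction coefficients are [-50/27, 331/180, 9839/59580].

Taylor coefficients (read off): a_0 = -50/27, a_1 = 1655/486, a_2 = -4975/729.
c0 = a_0 = -50/27. Peel one level at a time: if S = 1 + c*ξ/S' with S'(0) = 1, then c is the ξ-coefficient of S and S' = c*ξ/(S - 1).
S_1 = c0/f = 1 + (331/180)*ξ + (-9839/32400)*ξ^2 + ...; c1 = 331/180.
S_2 = c1*ξ/(S_1 - 1) = 1 + (9839/59580)*ξ + ...; c2 = 9839/59580.


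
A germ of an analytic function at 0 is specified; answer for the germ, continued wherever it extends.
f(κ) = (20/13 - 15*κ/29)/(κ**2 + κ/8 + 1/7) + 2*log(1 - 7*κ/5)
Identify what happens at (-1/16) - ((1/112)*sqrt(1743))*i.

The point is a pole of order 1.

The denominator factor κ**2 + κ/8 + 1/7 vanishes at (-1/16) - ((1/112)*sqrt(1743))*i and appears to the power 1; the numerator there equals (9475/6032) + ((15/3248)*sqrt(1743))*i, nonzero, and no other factor vanishes.
The branch terms are analytic at this point.
Hence a pole whose order is the multiplicity, 1.


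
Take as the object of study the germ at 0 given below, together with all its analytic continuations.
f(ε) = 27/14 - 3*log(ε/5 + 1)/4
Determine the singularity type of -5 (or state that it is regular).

The point is a logarithmic branch point.

The term (-3/4)*log(1 - ε/(-5)) has argument 1 - -5/(-5) = 0 at -5: a logarithmic (infinitely-sheeted) branch point; the remaining terms are analytic or single-valued there.


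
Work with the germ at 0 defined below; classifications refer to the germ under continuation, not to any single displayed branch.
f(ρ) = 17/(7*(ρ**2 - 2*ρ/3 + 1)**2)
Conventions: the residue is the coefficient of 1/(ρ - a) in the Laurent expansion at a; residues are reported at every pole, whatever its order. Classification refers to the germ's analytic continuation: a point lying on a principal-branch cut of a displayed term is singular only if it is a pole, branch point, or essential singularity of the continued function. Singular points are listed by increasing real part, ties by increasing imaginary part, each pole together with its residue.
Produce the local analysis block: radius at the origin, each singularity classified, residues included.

Denominator factor (ρ**2 - 2*ρ/3 + 1)^2: discriminant -32/9, complex-conjugate roots (1/3) + ((2/3)*sqrt(2))*i and (1/3) - ((2/3)*sqrt(2))*i; poles of order 2, moduli 1 and 1.
The radius of convergence is the smallest modulus among the singular points: 1.
The factor ρ**2 - 2*ρ/3 + 1 splits as (ρ - a)(ρ - a') with a = (1/3) - ((2/3)*sqrt(2))*i, a' = (1/3) + ((2/3)*sqrt(2))*i. At the order-2 pole a set g(ρ) = (ρ - a)^2*f(ρ) = [17/7] / (ρ - a')^2.
Order-2 pole: residue = g'(a); g'((1/3) - ((2/3)*sqrt(2))*i) = ((459/896)*sqrt(2))*i, so the residue is ((459/896)*sqrt(2))*i.
The factor ρ**2 - 2*ρ/3 + 1 splits as (ρ - a)(ρ - a') with a = (1/3) + ((2/3)*sqrt(2))*i, a' = (1/3) - ((2/3)*sqrt(2))*i. At the order-2 pole a set g(ρ) = (ρ - a)^2*f(ρ) = [17/7] / (ρ - a')^2.
Order-2 pole: residue = g'(a); g'((1/3) + ((2/3)*sqrt(2))*i) = -((459/896)*sqrt(2))*i, so the residue is -((459/896)*sqrt(2))*i.
List the singular points by increasing real part (a conjugate pair: the negative imaginary part first).

Radius of convergence at 0: 1.
At (1/3) - ((2/3)*sqrt(2))*i: a pole of order 2; residue ((459/896)*sqrt(2))*i.
At (1/3) + ((2/3)*sqrt(2))*i: a pole of order 2; residue -((459/896)*sqrt(2))*i.


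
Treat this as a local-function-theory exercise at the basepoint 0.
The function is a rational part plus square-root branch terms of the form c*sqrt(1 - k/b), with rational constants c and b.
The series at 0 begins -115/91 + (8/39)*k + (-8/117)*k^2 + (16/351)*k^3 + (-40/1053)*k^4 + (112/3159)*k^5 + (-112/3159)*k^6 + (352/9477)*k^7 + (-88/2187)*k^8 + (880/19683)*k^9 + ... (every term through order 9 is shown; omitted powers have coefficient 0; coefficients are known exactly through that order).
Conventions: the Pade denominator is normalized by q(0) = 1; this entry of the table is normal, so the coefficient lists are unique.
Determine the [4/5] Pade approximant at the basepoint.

The Pade approximant has numerator coefficients [-115/91, -87736/29757, -8503/4251, -81356/267813, 31405/803439]; denominator coefficients [1, 272/109, 1897/981, 1340/2943, -5/2943, -56/26487].

Taylor coefficients needed (read off): a_0 = -115/91, a_1 = 8/39, a_2 = -8/117, a_3 = 16/351, a_4 = -40/1053, a_5 = 112/3159, a_6 = -112/3159, a_7 = 352/9477, a_8 = -88/2187, a_9 = 880/19683.
Write the denominator as Q(k) = 1 + q1*k + q2*k^2 + q3*k^3 + q4*k^4 + q5*k^5. Requiring Q*f - P = O(k^10) with deg P <= 4 kills the coefficients of k^5..k^9 in Q*f:
  k^5: a_5 + q1*a_4 + q2*a_3 + q3*a_2 + q4*a_1 + q5*a_0 = 0, i.e. 112/3159 + (-40/1053)*q1 + (16/351)*q2 + (-8/117)*q3 + (8/39)*q4 + (-115/91)*q5 = 0.
  k^6: a_6 + q1*a_5 + q2*a_4 + q3*a_3 + q4*a_2 + q5*a_1 = 0, i.e. -112/3159 + (112/3159)*q1 + (-40/1053)*q2 + (16/351)*q3 + (-8/117)*q4 + (8/39)*q5 = 0.
  k^7: a_7 + q1*a_6 + q2*a_5 + q3*a_4 + q4*a_3 + q5*a_2 = 0, i.e. 352/9477 + (-112/3159)*q1 + (112/3159)*q2 + (-40/1053)*q3 + (16/351)*q4 + (-8/117)*q5 = 0.
  k^8: a_8 + q1*a_7 + q2*a_6 + q3*a_5 + q4*a_4 + q5*a_3 = 0, i.e. -88/2187 + (352/9477)*q1 + (-112/3159)*q2 + (112/3159)*q3 + (-40/1053)*q4 + (16/351)*q5 = 0.
  k^9: a_9 + q1*a_8 + q2*a_7 + q3*a_6 + q4*a_5 + q5*a_4 = 0, i.e. 880/19683 + (-88/2187)*q1 + (352/9477)*q2 + (-112/3159)*q3 + (112/3159)*q4 + (-40/1053)*q5 = 0.
Solving this linear system: q1 = 272/109, q2 = 1897/981, q3 = 1340/2943, q4 = -5/2943, q5 = -56/26487.
The numerator is Q*f truncated at degree 4: P0 = a_0 = -115/91; P1 = a_1 + q1*a_0 = -87736/29757; P2 = a_2 + q1*a_1 + q2*a_0 = -8503/4251; P3 = a_3 + q1*a_2 + q2*a_1 + q3*a_0 = -81356/267813; P4 = a_4 + q1*a_3 + q2*a_2 + q3*a_1 + q4*a_0 = 31405/803439.


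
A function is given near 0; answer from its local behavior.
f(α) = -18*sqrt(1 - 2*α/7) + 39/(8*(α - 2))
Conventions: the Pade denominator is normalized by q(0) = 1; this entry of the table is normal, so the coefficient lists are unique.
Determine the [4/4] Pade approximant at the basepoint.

Taylor coefficients needed (expand at 0): a_0 = -327/16, a_1 = 303/224, a_2 = -1335/3136, a_3 = -12225/43904, a_4 = -90759/614656, a_5 = -92487/1229312, a_6 = -652017/17210368, a_7 = -32042145/1686616064, a_8 = -224580135/23612624896.
Write the denominator as Q(α) = 1 + q1*α + q2*α^2 + q3*α^3 + q4*α^4. Requiring Q*f - P = O(α^9) with deg P <= 4 kills the coefficients of α^5..α^8 in Q*f:
  α^5: a_5 + q1*a_4 + q2*a_3 + q3*a_2 + q4*a_1 = 0, i.e. -92487/1229312 + (-90759/614656)*q1 + (-12225/43904)*q2 + (-1335/3136)*q3 + (303/224)*q4 = 0.
  α^6: a_6 + q1*a_5 + q2*a_4 + q3*a_3 + q4*a_2 = 0, i.e. -652017/17210368 + (-92487/1229312)*q1 + (-90759/614656)*q2 + (-12225/43904)*q3 + (-1335/3136)*q4 = 0.
  α^7: a_7 + q1*a_6 + q2*a_5 + q3*a_4 + q4*a_3 = 0, i.e. -32042145/1686616064 + (-652017/17210368)*q1 + (-92487/1229312)*q2 + (-90759/614656)*q3 + (-12225/43904)*q4 = 0.
  α^8: a_8 + q1*a_7 + q2*a_6 + q3*a_5 + q4*a_4 = 0, i.e. -224580135/23612624896 + (-32042145/1686616064)*q1 + (-652017/17210368)*q2 + (-92487/1229312)*q3 + (-90759/614656)*q4 = 0.
Solving this linear system: q1 = -337931/408426, q2 = 2516013/13341916, q3 = -296368/23348353, q4 = 978623/7845046608.
The numerator is Q*f truncated at degree 4: P0 = a_0 = -327/16; P1 = a_1 + q1*a_0 = 139233433/7623952; P2 = a_2 + q1*a_1 + q2*a_0 = -1152528253/213470656; P3 = a_3 + q1*a_2 + q2*a_1 + q3*a_0 = 251162531/426941312; P4 = a_4 + q1*a_3 + q2*a_2 + q3*a_1 + q4*a_0 = -22578669/1307507768.

The Pade approximant has numerator coefficients [-327/16, 139233433/7623952, -1152528253/213470656, 251162531/426941312, -22578669/1307507768]; denominator coefficients [1, -337931/408426, 2516013/13341916, -296368/23348353, 978623/7845046608].


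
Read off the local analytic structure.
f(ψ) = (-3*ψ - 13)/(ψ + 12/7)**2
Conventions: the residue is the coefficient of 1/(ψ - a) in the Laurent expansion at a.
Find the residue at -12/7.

At the order-2 pole -12/7 set g(ψ) = (ψ - (-12/7))^2*f(ψ) = -3*ψ - 13.
Order-2 pole: residue = g'(a); g'(-12/7) = -3, so the residue is -3.

The residue is -3.


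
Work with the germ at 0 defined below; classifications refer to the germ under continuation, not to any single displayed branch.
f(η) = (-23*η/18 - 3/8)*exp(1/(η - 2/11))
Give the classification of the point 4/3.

The point is a regular point.

There is no denominator, hence no pole anywhere.
The essential point of exp(1/(η - (2/11))) is 2/11, not 4/3.
So the germ continues analytically to 4/3.


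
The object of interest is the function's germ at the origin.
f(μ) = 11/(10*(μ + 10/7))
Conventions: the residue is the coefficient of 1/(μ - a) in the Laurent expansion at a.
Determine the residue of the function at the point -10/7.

At the order-1 pole -10/7 set g(μ) = (μ - (-10/7))*f(μ) = 11/10.
Simple pole: residue = g(a) at a = -10/7, which is 11/10.

The residue is 11/10.


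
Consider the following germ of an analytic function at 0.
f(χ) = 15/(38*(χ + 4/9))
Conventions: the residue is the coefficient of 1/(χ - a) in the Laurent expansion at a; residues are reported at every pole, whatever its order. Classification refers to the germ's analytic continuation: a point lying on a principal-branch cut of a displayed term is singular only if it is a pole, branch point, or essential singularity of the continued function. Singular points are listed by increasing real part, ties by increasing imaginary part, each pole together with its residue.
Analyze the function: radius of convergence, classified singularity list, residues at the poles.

Denominator factor (χ + 4/9): pole of order 1 at -4/9, modulus 4/9.
The radius of convergence is the smallest modulus among the singular points: 4/9.
At the order-1 pole -4/9 set g(χ) = (χ - (-4/9))*f(χ) = 15/38.
Simple pole: residue = g(a) at a = -4/9, which is 15/38.

Radius of convergence at 0: 4/9.
At -4/9: a pole of order 1; residue 15/38.


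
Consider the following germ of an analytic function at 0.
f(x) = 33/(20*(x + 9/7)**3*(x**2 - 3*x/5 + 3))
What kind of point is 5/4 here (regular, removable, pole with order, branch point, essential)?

The point is a regular point.

Denominator factors: x**2 - 3*x/5 + 3 = 61/16 at x = 5/4; x + 9/7 = 71/28 at x = 5/4 — none vanishes.
So the germ continues analytically to 5/4.


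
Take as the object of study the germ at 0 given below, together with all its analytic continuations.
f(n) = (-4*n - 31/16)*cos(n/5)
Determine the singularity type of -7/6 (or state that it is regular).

The point is a regular point.

There is no denominator, hence no pole anywhere.
The factor cos(n/5) is entire.
So the germ continues analytically to -7/6.


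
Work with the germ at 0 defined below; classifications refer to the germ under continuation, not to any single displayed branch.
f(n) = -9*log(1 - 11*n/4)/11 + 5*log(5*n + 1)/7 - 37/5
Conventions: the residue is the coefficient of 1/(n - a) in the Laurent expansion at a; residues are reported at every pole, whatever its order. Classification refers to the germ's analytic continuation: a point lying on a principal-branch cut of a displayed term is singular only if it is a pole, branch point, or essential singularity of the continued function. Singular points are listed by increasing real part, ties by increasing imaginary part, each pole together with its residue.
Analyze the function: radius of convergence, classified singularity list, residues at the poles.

Radius of convergence at 0: 1/5.
At -1/5: a logarithmic branch point.
At 4/11: a logarithmic branch point.

Branch term (5/7)*log(1 - n/(-1/5)): its argument vanishes at n = -1/5, a logarithmic branch point, modulus 1/5.
Branch term (-9/11)*log(1 - n/(4/11)): its argument vanishes at n = 4/11, a logarithmic branch point, modulus 4/11.
The radius of convergence is the smallest modulus among the singular points: 1/5.
List the singular points by increasing real part (a conjugate pair: the negative imaginary part first).


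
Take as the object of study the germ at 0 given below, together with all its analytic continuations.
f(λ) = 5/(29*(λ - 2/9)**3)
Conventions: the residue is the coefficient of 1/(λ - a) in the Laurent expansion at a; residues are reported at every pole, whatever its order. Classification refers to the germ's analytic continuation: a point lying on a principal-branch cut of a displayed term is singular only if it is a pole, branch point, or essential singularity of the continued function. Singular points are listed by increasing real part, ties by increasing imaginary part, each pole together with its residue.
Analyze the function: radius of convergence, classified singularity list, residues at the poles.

Radius of convergence at 0: 2/9.
At 2/9: a pole of order 3; residue 0.

Denominator factor (λ - 2/9)^3: pole of order 3 at 2/9, modulus 2/9.
The radius of convergence is the smallest modulus among the singular points: 2/9.
At the order-3 pole 2/9 set g(λ) = (λ - (2/9))^3*f(λ) = 5/29.
Order-3 pole: residue = g''(a)/2; g''(2/9) = 0, so the residue is 0.


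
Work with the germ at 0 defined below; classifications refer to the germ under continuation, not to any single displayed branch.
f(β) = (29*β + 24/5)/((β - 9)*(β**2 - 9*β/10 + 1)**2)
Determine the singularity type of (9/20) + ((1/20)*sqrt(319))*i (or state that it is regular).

The denominator factor β**2 - 9*β/10 + 1 vanishes at (9/20) + ((1/20)*sqrt(319))*i and appears to the power 2; the numerator there equals (357/20) + ((29/20)*sqrt(319))*i, nonzero, and no other factor vanishes.
Hence a pole whose order is the multiplicity, 2.

The point is a pole of order 2.


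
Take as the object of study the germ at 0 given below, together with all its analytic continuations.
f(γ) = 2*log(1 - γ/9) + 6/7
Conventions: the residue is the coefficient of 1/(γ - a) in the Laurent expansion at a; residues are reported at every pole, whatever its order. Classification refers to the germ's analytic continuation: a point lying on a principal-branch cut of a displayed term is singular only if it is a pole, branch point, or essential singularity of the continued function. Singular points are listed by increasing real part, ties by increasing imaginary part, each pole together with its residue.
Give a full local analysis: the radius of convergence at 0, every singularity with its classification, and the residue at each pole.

Branch term (2)*log(1 - γ/(9)): its argument vanishes at γ = 9, a logarithmic branch point, modulus 9.
The radius of convergence is the smallest modulus among the singular points: 9.

Radius of convergence at 0: 9.
At 9: a logarithmic branch point.


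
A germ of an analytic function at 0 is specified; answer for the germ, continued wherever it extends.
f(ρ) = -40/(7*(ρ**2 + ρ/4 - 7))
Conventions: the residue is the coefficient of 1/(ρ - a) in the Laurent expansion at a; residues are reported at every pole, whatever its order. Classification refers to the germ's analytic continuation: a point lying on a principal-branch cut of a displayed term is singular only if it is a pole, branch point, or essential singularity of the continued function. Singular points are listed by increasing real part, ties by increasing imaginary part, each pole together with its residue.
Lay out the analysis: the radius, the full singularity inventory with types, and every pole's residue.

Denominator factor (ρ**2 + ρ/4 - 7): discriminant 449/16, real irrational roots -1/8 + (1/8)*sqrt(449) and -1/8 - (1/8)*sqrt(449); poles of order 1, moduli -1/8 + (1/8)*sqrt(449) and 1/8 + (1/8)*sqrt(449).
The radius of convergence is the smallest modulus among the singular points: -1/8 + (1/8)*sqrt(449).
The factor ρ**2 + ρ/4 - 7 splits as (ρ - a)(ρ - a') with a = -1/8 - (1/8)*sqrt(449), a' = -1/8 + (1/8)*sqrt(449). At the order-1 pole a set g(ρ) = (ρ - a)*f(ρ) = [-40/7] / (ρ - a').
Simple pole: residue = g(a) at a = -1/8 - (1/8)*sqrt(449), which is (160/3143)*sqrt(449).
The factor ρ**2 + ρ/4 - 7 splits as (ρ - a)(ρ - a') with a = -1/8 + (1/8)*sqrt(449), a' = -1/8 - (1/8)*sqrt(449). At the order-1 pole a set g(ρ) = (ρ - a)*f(ρ) = [-40/7] / (ρ - a').
Simple pole: residue = g(a) at a = -1/8 + (1/8)*sqrt(449), which is -(160/3143)*sqrt(449).
List the singular points by increasing real part (a conjugate pair: the negative imaginary part first).

Radius of convergence at 0: -1/8 + (1/8)*sqrt(449).
At -1/8 - (1/8)*sqrt(449): a pole of order 1; residue (160/3143)*sqrt(449).
At -1/8 + (1/8)*sqrt(449): a pole of order 1; residue -(160/3143)*sqrt(449).


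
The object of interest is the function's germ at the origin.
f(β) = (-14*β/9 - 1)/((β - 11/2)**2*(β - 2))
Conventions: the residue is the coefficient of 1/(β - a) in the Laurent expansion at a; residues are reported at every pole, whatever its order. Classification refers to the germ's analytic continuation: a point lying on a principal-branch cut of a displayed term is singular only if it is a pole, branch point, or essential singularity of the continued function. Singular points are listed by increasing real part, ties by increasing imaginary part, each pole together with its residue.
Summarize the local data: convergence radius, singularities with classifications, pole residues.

Denominator factor (β - 2): pole of order 1 at 2, modulus 2.
Denominator factor (β - 11/2)^2: pole of order 2 at 11/2, modulus 11/2.
The radius of convergence is the smallest modulus among the singular points: 2.
At the order-1 pole 2 set g(β) = (β - (2))*f(β) = (-14*β/9 - 1)/(β - 11/2)**2.
Simple pole: residue = g(a) at a = 2, which is -148/441.
At the order-2 pole 11/2 set g(β) = (β - (11/2))^2*f(β) = (-14*β/9 - 1)/(β - 2).
Order-2 pole: residue = g'(a); g'(11/2) = 148/441, so the residue is 148/441.
List the singular points by increasing real part (a conjugate pair: the negative imaginary part first).

Radius of convergence at 0: 2.
At 2: a pole of order 1; residue -148/441.
At 11/2: a pole of order 2; residue 148/441.


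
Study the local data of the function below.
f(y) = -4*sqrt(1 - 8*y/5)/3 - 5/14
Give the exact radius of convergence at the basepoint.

Branch term (-4/3)*sqrt(1 - y/(5/8)): its argument vanishes at y = 5/8, a square-root branch point, modulus 5/8.
The radius of convergence is the smallest modulus among the singular points: 5/8.

The radius of convergence is 5/8.


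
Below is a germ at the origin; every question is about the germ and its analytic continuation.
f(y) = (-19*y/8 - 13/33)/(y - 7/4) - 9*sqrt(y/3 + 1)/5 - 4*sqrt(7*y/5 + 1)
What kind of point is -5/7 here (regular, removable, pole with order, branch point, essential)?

The point is an algebraic (square-root) branch point.

The term (-4)*sqrt(1 - y/(-5/7)) has argument 1 - -5/7/(-5/7) = 0 at -5/7: a square-root (algebraic, two-sheeted) branch point; the remaining terms are analytic or single-valued there.


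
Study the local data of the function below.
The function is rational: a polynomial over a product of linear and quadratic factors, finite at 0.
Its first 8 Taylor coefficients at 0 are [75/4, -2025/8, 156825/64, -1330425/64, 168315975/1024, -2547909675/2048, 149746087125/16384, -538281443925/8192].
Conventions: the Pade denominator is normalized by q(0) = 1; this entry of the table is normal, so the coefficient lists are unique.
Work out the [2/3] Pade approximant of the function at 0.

The Pade approximant has numerator coefficients [75/4, -4050/697, 900/697]; denominator coefficients [1, 18387/1394, 529137/11152, 17739/697].

Taylor coefficients needed (read off): a_0 = 75/4, a_1 = -2025/8, a_2 = 156825/64, a_3 = -1330425/64, a_4 = 168315975/1024, a_5 = -2547909675/2048.
Write the denominator as Q(ε) = 1 + q1*ε + q2*ε^2 + q3*ε^3. Requiring Q*f - P = O(ε^6) with deg P <= 2 kills the coefficients of ε^3..ε^5 in Q*f:
  ε^3: a_3 + q1*a_2 + q2*a_1 + q3*a_0 = 0, i.e. -1330425/64 + (156825/64)*q1 + (-2025/8)*q2 + (75/4)*q3 = 0.
  ε^4: a_4 + q1*a_3 + q2*a_2 + q3*a_1 = 0, i.e. 168315975/1024 + (-1330425/64)*q1 + (156825/64)*q2 + (-2025/8)*q3 = 0.
  ε^5: a_5 + q1*a_4 + q2*a_3 + q3*a_2 = 0, i.e. -2547909675/2048 + (168315975/1024)*q1 + (-1330425/64)*q2 + (156825/64)*q3 = 0.
Solving this linear system: q1 = 18387/1394, q2 = 529137/11152, q3 = 17739/697.
The numerator is Q*f truncated at degree 2: P0 = a_0 = 75/4; P1 = a_1 + q1*a_0 = -4050/697; P2 = a_2 + q1*a_1 + q2*a_0 = 900/697.


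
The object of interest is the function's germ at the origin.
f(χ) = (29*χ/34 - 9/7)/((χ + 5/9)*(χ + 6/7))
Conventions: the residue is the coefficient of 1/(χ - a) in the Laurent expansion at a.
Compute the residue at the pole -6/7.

The residue is 2160/323.

At the order-1 pole -6/7 set g(χ) = (χ - (-6/7))*f(χ) = (29*χ/34 - 9/7)/(χ + 5/9).
Simple pole: residue = g(a) at a = -6/7, which is 2160/323.


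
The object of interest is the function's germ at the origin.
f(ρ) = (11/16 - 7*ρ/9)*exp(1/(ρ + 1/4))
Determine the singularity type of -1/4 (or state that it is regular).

The exponent 1/(ρ - (-1/4)) has a pole at -1/4, so exp(1/(ρ - (-1/4))) takes every nonzero value near it: an essential singularity (not a pole of any order).

The point is an essential singularity.


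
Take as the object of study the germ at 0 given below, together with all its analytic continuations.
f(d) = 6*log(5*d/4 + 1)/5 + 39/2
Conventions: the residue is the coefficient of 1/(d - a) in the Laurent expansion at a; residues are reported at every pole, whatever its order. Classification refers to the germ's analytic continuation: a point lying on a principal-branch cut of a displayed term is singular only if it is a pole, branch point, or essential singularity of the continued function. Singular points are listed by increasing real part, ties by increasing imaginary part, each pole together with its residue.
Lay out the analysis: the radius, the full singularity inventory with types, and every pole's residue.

Radius of convergence at 0: 4/5.
At -4/5: a logarithmic branch point.

Branch term (6/5)*log(1 - d/(-4/5)): its argument vanishes at d = -4/5, a logarithmic branch point, modulus 4/5.
The radius of convergence is the smallest modulus among the singular points: 4/5.


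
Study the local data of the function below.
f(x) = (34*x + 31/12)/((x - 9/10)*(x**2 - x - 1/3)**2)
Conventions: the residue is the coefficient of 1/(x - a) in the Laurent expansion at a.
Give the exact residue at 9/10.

At the order-1 pole 9/10 set g(x) = (x - (9/10))*f(x) = (34*x + 31/12)/(x**2 - x - 1/3)**2.
Simple pole: residue = g(a) at a = 9/10, which is 2986500/16129.

The residue is 2986500/16129.


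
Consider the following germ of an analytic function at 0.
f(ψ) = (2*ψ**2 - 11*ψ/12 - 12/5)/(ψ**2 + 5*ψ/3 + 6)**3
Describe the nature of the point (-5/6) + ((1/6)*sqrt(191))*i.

The point is a pole of order 3.

The denominator factor ψ**2 + 5*ψ/3 + 6 vanishes at (-5/6) + ((1/6)*sqrt(191))*i and appears to the power 3; the numerator there equals (-1303/120) - ((17/24)*sqrt(191))*i, nonzero, and no other factor vanishes.
Hence a pole whose order is the multiplicity, 3.


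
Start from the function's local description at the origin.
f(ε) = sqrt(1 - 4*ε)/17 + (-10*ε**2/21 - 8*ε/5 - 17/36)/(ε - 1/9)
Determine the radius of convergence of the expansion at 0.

The radius of convergence is 1/9.

Denominator factor (ε - 1/9): pole of order 1 at 1/9, modulus 1/9.
Branch term (1/17)*sqrt(1 - ε/(1/4)): its argument vanishes at ε = 1/4, a square-root branch point, modulus 1/4.
The radius of convergence is the smallest modulus among the singular points: 1/9.


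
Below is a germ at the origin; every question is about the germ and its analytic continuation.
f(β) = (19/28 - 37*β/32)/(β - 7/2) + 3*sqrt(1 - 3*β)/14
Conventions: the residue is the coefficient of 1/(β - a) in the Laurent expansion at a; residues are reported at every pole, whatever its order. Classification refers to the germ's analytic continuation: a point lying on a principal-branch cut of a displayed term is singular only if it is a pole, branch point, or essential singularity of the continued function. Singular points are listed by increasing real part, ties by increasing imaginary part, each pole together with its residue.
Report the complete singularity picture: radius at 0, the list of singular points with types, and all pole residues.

Denominator factor (β - 7/2): pole of order 1 at 7/2, modulus 7/2.
Branch term (3/14)*sqrt(1 - β/(1/3)): its argument vanishes at β = 1/3, a square-root branch point, modulus 1/3.
The radius of convergence is the smallest modulus among the singular points: 1/3.
The branch term is analytic at 7/2 and contributes nothing to the residue; only the rational part matters.
At the order-1 pole 7/2 set g(β) = (β - (7/2))*(rational part) = 19/28 - 37*β/32.
Simple pole: residue = g(a) at a = 7/2, which is -1509/448.
List the singular points by increasing real part (a conjugate pair: the negative imaginary part first).

Radius of convergence at 0: 1/3.
At 1/3: an algebraic (square-root) branch point.
At 7/2: a pole of order 1; residue -1509/448.


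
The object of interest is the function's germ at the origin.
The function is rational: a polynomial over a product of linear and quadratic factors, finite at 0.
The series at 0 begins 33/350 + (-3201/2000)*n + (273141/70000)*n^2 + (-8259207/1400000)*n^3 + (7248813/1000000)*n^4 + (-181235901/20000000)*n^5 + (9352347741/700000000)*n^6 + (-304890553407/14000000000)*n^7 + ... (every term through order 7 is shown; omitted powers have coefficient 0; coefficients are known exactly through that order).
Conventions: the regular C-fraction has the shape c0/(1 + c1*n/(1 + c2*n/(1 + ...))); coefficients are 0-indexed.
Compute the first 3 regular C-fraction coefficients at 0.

Taylor coefficients (read off): a_0 = 33/350, a_1 = -3201/2000, a_2 = 273141/70000.
c0 = a_0 = 33/350. Peel one level at a time: if S = 1 + c*n/S' with S'(0) = 1, then c is the n-coefficient of S and S' = c*n/(S - 1).
S_1 = c0/f = 1 + (679/40)*n + (15793/64)*n^2 + ...; c1 = 679/40.
S_2 = c1*n/(S_1 - 1) = 1 + (-78965/5432)*n + ...; c2 = -78965/5432.

The regular C-fraction coefficients are [33/350, 679/40, -78965/5432].


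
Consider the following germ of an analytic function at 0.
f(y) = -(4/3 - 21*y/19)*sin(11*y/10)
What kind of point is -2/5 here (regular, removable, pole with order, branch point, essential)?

There is no denominator, hence no pole anywhere.
The factor -sin(11*y/10) is entire.
So the germ continues analytically to -2/5.

The point is a regular point.


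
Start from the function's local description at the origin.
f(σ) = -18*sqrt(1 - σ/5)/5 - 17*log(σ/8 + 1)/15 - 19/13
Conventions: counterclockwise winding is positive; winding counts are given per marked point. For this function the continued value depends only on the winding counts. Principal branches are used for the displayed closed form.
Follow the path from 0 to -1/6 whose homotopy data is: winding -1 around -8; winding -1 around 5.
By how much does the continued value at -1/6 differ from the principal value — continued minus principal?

The rational part is single-valued and drops out of the difference; each branch term changes only by its own monodromy.
(-18/5)*sqrt(1 - σ/(5)): winding -1 is odd, the square root flips sign, contributing -2*(-18/5)*sqrt(1 - (-1/6)/(5)) = -2*(-18/5)*sqrt(31/30) = (6/25)*sqrt(930).
(-17/15)*log(1 - σ/(-8)): each positive loop around -8 adds 2*pi*i to the log, so winding -1 contributes (-17/15)*(-1)*2*pi*i = (34/15)*pi*i.
Summing the contributions at σ = -1/6 gives ((6/25)*sqrt(930)) + ((34/15)*pi)*i.

Continued minus principal equals ((6/25)*sqrt(930)) + ((34/15)*pi)*i.


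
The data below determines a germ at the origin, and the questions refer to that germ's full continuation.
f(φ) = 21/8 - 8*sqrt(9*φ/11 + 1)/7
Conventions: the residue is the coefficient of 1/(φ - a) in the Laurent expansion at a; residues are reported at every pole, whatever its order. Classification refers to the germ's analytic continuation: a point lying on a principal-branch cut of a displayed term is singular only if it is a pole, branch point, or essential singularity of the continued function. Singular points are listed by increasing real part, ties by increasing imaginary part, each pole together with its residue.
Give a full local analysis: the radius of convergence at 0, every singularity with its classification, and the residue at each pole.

Radius of convergence at 0: 11/9.
At -11/9: an algebraic (square-root) branch point.

Branch term (-8/7)*sqrt(1 - φ/(-11/9)): its argument vanishes at φ = -11/9, a square-root branch point, modulus 11/9.
The radius of convergence is the smallest modulus among the singular points: 11/9.


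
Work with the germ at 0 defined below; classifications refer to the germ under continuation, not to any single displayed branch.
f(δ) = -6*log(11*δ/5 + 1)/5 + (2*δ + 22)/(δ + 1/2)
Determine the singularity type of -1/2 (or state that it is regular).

The point is a pole of order 1.

The denominator factor δ + 1/2 vanishes at -1/2 and appears to the power 1; the numerator there equals 21, nonzero, and no other factor vanishes.
The branch terms are analytic at this point.
Hence a pole whose order is the multiplicity, 1.


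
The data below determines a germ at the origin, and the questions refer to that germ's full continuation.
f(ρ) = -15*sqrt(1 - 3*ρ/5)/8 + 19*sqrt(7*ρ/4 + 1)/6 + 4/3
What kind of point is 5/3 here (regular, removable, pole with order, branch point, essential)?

The point is an algebraic (square-root) branch point.

The term (-15/8)*sqrt(1 - ρ/(5/3)) has argument 1 - 5/3/(5/3) = 0 at 5/3: a square-root (algebraic, two-sheeted) branch point; the remaining terms are analytic or single-valued there.


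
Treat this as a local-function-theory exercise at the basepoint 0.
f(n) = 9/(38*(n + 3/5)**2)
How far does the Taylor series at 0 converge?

The radius of convergence is 3/5.

Denominator factor (n + 3/5)^2: pole of order 2 at -3/5, modulus 3/5.
The radius of convergence is the smallest modulus among the singular points: 3/5.


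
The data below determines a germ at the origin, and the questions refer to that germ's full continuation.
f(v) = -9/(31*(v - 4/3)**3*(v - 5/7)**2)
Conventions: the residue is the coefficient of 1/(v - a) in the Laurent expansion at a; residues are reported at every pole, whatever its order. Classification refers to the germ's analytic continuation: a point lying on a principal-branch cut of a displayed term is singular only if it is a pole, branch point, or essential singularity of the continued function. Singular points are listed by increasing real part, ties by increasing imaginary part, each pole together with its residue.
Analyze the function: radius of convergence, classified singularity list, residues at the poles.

Denominator factor (v - 5/7)^2: pole of order 2 at 5/7, modulus 5/7.
Denominator factor (v - 4/3)^3: pole of order 3 at 4/3, modulus 4/3.
The radius of convergence is the smallest modulus among the singular points: 5/7.
At the order-2 pole 5/7 set g(v) = (v - (5/7))^2*f(v) = -9/(31*(v - 4/3)**3).
Order-2 pole: residue = g'(a); g'(5/7) = 5250987/885391, so the residue is 5250987/885391.
At the order-3 pole 4/3 set g(v) = (v - (4/3))^3*f(v) = -9/(31*(v - 5/7)**2).
Order-3 pole: residue = g''(a)/2; g''(4/3) = -10501974/885391, so the residue is -5250987/885391.
List the singular points by increasing real part (a conjugate pair: the negative imaginary part first).

Radius of convergence at 0: 5/7.
At 5/7: a pole of order 2; residue 5250987/885391.
At 4/3: a pole of order 3; residue -5250987/885391.


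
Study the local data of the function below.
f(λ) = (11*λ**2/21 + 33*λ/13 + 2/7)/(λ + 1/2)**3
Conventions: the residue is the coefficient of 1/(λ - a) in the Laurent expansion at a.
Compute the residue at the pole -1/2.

At the order-3 pole -1/2 set g(λ) = (λ - (-1/2))^3*f(λ) = 11*λ**2/21 + 33*λ/13 + 2/7.
Order-3 pole: residue = g''(a)/2; g''(-1/2) = 22/21, so the residue is 11/21.

The residue is 11/21.
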